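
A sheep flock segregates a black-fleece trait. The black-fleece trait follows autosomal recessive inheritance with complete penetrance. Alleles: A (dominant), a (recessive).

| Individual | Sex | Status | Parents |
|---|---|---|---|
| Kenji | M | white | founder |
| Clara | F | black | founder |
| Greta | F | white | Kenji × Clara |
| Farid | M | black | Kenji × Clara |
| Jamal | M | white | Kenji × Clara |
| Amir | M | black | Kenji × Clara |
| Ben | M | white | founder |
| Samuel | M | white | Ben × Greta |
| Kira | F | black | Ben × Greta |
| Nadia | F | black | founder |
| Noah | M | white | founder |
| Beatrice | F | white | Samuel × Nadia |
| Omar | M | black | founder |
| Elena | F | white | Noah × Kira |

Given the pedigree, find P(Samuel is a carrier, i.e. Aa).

1/2

Ben is white so carries A and passed a to Kira (aa), so Ben is Aa.
Greta is white so carries A and received a from Clara (aa), so Greta is Aa.
Their cross gives offspring ratios 1/4 AA : 1/2 Aa : 1/4 aa. Conditioning on Samuel being white, P(Aa) = 1/2 / 3/4 = 2/3 before taking Samuel's own offspring into account.
Nadia is black, so Nadia is aa.
Now use Samuel's offspring. Probability of each recorded status — white daughter Beatrice: 1/2 if Samuel is Aa, 1 if AA.
Bayes: P(Aa) = 2/3·1/2 / (2/3·1/2 + 1/3·1) = 1/2.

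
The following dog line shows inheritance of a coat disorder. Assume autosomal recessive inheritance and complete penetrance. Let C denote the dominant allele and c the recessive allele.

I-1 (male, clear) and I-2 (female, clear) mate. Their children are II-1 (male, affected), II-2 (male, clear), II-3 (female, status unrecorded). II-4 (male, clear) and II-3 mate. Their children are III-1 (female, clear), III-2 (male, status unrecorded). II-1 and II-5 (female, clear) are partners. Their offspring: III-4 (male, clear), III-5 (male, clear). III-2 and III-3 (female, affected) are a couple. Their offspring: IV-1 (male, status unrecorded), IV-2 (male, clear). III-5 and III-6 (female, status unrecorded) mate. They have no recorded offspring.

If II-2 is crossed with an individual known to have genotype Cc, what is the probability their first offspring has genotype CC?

1/3

I-1 is clear so carries C and passed c to II-1 (cc), so I-1 is Cc.
I-2 is clear so carries C and passed c to II-1 (cc), so I-2 is Cc.
II-2 is a clear offspring of I-1 (Cc) × I-2 (Cc), whose cross gives 1/4 CC : 1/2 Cc : 1/4 cc; conditioning on being clear, II-2 is CC with probability 1/3, Cc with probability 2/3.
Summing over parental genotype combinations, P(offspring has genotype CC) = 1/3·1/2 + 2/3·1/4 = 1/3.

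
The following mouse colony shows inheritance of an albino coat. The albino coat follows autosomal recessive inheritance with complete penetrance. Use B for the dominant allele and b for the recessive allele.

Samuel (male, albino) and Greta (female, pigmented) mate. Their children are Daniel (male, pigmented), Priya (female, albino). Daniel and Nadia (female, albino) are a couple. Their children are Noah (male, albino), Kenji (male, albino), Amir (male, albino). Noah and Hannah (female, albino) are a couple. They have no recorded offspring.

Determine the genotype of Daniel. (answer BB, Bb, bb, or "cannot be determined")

Bb

From phenotype alone, Daniel is BB or Bb.
Daniel is pigmented so carries B and received b from Samuel (bb), so Daniel is Bb.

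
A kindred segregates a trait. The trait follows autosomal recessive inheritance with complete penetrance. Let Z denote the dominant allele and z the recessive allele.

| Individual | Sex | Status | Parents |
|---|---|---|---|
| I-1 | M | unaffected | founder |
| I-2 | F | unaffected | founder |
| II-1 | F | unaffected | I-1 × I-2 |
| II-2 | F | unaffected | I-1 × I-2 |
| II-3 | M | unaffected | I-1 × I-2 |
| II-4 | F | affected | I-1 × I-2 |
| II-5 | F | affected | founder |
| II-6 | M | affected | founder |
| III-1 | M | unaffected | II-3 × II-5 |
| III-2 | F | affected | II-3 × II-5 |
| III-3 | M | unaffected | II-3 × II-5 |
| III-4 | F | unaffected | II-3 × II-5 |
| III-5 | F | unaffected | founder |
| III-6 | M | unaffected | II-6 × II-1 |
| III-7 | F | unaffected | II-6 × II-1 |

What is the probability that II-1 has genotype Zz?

I-1 is unaffected so carries Z and passed z to II-4 (zz), so I-1 is Zz.
I-2 is unaffected so carries Z and passed z to II-4 (zz), so I-2 is Zz.
Their cross gives offspring ratios 1/4 ZZ : 1/2 Zz : 1/4 zz. Conditioning on II-1 being unaffected, P(Zz) = 1/2 / 3/4 = 2/3 before taking II-1's own offspring into account.
II-6 is affected, so II-6 is zz.
Now use II-1's offspring. Probability of each recorded status — unaffected son III-6: 1/2 if II-1 is Zz, 1 if ZZ; unaffected daughter III-7: 1/2 if II-1 is Zz, 1 if ZZ.
Bayes: P(Zz) = 2/3·1/4 / (2/3·1/4 + 1/3·1) = 1/3.

1/3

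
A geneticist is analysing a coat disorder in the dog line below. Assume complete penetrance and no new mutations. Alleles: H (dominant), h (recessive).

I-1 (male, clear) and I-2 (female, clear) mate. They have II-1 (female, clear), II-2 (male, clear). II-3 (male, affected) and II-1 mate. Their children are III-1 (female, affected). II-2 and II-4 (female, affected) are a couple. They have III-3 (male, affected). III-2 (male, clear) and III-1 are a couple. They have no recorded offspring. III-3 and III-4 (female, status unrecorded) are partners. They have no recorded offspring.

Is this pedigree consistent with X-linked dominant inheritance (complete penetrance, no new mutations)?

Yes

A consistent assignment under X-linked dominant exists: I-1 X^h Y, I-2 X^h X^h, II-1 X^h X^h, II-2 X^h Y, II-3 X^H Y, II-4 X^H X^H, III-1 X^H X^h, III-2 X^h Y, III-3 X^H Y, III-4 X^H X^H.
In this assignment every recorded phenotype matches its genotype and every non-founder's genotype is obtainable from its parents' genotypes, so the pedigree is consistent.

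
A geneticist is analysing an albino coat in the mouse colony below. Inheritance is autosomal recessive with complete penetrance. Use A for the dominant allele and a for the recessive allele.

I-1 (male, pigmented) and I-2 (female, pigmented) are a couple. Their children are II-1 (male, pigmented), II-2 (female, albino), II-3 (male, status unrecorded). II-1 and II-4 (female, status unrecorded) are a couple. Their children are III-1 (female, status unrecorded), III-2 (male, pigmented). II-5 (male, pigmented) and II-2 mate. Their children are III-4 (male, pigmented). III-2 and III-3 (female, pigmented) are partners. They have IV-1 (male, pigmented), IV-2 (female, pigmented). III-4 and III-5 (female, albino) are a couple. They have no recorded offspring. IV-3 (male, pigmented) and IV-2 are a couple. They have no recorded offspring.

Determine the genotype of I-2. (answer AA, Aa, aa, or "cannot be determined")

Aa

From phenotype alone, I-2 is AA or Aa.
I-2 is pigmented so carries A and passed a to II-2 (aa), so I-2 is Aa.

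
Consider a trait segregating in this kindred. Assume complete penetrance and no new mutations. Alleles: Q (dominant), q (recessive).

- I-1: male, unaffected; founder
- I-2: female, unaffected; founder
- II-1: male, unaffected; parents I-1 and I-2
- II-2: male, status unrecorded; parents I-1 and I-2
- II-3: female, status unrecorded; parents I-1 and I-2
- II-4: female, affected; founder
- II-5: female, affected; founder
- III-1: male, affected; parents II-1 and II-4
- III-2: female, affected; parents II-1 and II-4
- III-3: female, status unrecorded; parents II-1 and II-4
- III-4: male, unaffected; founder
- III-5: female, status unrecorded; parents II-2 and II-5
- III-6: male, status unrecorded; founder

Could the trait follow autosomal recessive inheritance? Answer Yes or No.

Yes

A consistent assignment under autosomal recessive exists: I-1 QQ, I-2 Qq, II-1 Qq, II-2 QQ, II-3 QQ, II-4 qq, II-5 qq, III-1 qq, III-2 qq, III-3 Qq, III-4 QQ, III-5 Qq, III-6 QQ.
In this assignment every recorded phenotype matches its genotype and every non-founder's genotype is obtainable from its parents' genotypes, so the pedigree is consistent.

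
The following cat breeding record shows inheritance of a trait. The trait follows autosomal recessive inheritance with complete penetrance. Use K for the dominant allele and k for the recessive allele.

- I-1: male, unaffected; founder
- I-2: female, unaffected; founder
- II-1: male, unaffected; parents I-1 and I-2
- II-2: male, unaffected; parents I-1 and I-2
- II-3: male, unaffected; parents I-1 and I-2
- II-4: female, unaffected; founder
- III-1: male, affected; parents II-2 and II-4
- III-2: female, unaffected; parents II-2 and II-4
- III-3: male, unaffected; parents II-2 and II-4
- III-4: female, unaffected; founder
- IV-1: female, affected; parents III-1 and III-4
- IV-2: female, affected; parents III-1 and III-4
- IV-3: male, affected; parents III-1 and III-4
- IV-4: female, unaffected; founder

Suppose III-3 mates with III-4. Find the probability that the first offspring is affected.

II-2 is unaffected so carries K and passed k to III-1 (kk), so II-2 is Kk.
II-4 is unaffected so carries K and passed k to III-1 (kk), so II-4 is Kk.
III-3 is an unaffected offspring of II-2 (Kk) × II-4 (Kk), whose cross gives 1/4 KK : 1/2 Kk : 1/4 kk; conditioning on being unaffected, III-3 is KK with probability 1/3, Kk with probability 2/3.
III-4 is unaffected so carries K and passed k to IV-1 (kk), so III-4 is Kk.
Summing over parental genotype combinations, P(offspring is affected) = 2/3·1/4 = 1/6.

1/6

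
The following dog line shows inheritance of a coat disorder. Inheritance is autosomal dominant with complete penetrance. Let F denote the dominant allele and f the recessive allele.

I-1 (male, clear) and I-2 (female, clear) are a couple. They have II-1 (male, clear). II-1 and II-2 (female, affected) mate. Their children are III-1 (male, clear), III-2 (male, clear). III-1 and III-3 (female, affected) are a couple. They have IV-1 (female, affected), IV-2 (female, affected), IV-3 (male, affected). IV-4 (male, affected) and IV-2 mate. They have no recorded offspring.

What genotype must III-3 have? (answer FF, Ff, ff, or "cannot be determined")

III-3's phenotype allows FF or Ff, and no parent or child forces a single allele at both positions; consistent genotype assignments exist with III-3 as FF or Ff.

cannot be determined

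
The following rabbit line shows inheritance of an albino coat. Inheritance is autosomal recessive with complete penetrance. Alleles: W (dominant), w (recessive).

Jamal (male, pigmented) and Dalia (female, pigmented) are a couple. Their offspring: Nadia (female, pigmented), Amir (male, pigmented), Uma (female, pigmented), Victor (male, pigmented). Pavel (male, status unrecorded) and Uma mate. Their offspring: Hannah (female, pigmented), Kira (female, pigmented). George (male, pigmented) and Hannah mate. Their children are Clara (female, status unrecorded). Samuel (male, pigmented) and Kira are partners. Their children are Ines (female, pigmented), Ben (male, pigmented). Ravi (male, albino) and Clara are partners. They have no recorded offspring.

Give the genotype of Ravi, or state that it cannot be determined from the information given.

ww

Ravi is albino, so Ravi is ww.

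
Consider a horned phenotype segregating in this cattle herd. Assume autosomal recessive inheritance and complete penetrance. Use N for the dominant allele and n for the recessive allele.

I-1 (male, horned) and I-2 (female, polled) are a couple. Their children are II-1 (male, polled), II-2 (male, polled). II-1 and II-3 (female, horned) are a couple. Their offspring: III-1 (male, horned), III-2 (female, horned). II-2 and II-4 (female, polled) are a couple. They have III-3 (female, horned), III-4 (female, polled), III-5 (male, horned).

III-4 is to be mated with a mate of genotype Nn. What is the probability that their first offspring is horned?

1/6

II-2 is polled so carries N and received n from I-1 (nn), so II-2 is Nn.
II-4 is polled so carries N and passed n to III-3 (nn), so II-4 is Nn.
III-4 is a polled offspring of II-2 (Nn) × II-4 (Nn), whose cross gives 1/4 NN : 1/2 Nn : 1/4 nn; conditioning on being polled, III-4 is NN with probability 1/3, Nn with probability 2/3.
Summing over parental genotype combinations, P(offspring is horned) = 2/3·1/4 = 1/6.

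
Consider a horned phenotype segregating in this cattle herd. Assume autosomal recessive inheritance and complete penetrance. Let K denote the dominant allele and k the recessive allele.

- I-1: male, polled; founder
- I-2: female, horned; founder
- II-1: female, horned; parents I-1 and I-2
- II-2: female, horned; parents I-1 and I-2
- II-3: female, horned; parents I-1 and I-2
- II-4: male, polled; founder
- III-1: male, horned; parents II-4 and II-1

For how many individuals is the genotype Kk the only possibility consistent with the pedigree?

2

Obligate heterozygotes: I-1 is polled so carries K and passed k to II-1 (kk), so I-1 is Kk; II-4 is polled so carries K and passed k to III-1 (kk), so II-4 is Kk.
Every other individual is either homozygous by phenotype or has at least one consistent homozygous assignment, so the count is 2.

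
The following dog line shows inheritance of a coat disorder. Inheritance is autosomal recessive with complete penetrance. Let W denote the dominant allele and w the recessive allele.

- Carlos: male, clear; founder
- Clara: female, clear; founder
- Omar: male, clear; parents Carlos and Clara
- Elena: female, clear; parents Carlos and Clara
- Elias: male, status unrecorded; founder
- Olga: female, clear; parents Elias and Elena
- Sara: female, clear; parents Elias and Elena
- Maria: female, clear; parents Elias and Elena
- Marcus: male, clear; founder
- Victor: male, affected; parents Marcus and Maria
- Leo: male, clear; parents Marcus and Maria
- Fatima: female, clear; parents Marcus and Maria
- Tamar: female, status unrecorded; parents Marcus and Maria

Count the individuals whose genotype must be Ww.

Obligate heterozygotes: Maria is clear so carries W and passed w to Victor (ww), so Maria is Ww; Marcus is clear so carries W and passed w to Victor (ww), so Marcus is Ww.
Every other individual is either homozygous by phenotype or has at least one consistent homozygous assignment, so the count is 2.

2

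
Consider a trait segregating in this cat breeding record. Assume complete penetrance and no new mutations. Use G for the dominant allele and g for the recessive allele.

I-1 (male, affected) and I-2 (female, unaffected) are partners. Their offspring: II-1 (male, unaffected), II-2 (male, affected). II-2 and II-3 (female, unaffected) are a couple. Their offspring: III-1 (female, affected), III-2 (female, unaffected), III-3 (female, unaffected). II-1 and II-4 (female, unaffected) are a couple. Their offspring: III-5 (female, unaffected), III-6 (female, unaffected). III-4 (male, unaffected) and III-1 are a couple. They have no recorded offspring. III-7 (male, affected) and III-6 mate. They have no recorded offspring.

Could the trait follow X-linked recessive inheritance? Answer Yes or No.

Yes

A consistent assignment under X-linked recessive exists: I-1 X^g Y, I-2 X^G X^g, II-1 X^G Y, II-2 X^g Y, II-3 X^G X^g, II-4 X^G X^G, III-1 X^g X^g, III-2 X^G X^g, III-3 X^G X^g, III-4 X^G Y, III-5 X^G X^G, III-6 X^G X^G, III-7 X^g Y.
In this assignment every recorded phenotype matches its genotype and every non-founder's genotype is obtainable from its parents' genotypes, so the pedigree is consistent.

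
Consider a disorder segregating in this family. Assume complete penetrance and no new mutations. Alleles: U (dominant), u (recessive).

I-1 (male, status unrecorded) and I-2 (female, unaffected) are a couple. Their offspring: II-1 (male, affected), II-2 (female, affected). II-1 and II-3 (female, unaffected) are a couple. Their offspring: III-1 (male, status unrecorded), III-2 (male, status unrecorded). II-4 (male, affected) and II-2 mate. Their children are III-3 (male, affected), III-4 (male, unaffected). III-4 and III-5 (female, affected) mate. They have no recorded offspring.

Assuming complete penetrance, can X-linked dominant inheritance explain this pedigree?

No

Under X-linked dominant, II-1 (affected, male) cannot arise from I-1 (unrecorded) × I-2 (unaffected).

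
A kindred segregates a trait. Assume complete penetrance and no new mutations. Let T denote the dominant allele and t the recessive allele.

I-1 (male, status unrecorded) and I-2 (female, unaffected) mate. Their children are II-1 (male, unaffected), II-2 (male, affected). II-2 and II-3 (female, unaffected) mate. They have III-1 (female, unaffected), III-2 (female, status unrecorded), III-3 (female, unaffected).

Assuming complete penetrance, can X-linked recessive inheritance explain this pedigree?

A consistent assignment under X-linked recessive exists: I-1 X^T Y, I-2 X^T X^t, II-1 X^T Y, II-2 X^t Y, II-3 X^T X^T, III-1 X^T X^t, III-2 X^T X^t, III-3 X^T X^t.
In this assignment every recorded phenotype matches its genotype and every non-founder's genotype is obtainable from its parents' genotypes, so the pedigree is consistent.

Yes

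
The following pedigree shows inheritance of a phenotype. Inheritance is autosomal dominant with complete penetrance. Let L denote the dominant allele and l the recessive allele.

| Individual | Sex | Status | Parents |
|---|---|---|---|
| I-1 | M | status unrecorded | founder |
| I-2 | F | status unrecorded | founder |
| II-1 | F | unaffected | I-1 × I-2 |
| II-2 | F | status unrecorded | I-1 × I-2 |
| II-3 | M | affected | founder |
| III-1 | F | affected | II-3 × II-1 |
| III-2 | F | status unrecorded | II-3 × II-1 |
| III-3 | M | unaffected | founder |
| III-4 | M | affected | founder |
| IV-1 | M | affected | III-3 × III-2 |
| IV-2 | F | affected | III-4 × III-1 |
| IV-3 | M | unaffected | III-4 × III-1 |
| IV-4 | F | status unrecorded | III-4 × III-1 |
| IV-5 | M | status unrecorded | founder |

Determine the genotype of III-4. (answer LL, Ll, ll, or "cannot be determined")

From phenotype alone, III-4 is LL or Ll.
III-4 is affected so carries L and passed l to IV-3 (ll), so III-4 is Ll.

Ll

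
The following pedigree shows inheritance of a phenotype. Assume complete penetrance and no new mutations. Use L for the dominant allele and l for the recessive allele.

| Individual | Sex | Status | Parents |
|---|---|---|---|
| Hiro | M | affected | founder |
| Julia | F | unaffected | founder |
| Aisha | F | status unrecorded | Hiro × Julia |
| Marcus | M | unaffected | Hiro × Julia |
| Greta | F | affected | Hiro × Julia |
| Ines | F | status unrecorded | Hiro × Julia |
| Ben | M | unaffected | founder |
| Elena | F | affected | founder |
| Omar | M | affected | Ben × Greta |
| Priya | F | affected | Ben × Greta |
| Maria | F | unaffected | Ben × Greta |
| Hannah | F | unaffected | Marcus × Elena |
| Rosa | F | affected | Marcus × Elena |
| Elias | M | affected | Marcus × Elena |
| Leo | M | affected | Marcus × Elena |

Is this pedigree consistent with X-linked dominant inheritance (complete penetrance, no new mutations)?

A consistent assignment under X-linked dominant exists: Hiro X^L Y, Julia X^l X^l, Aisha X^L X^l, Marcus X^l Y, Greta X^L X^l, Ines X^L X^l, Ben X^l Y, Elena X^L X^l, Omar X^L Y, Priya X^L X^l, Maria X^l X^l, Hannah X^l X^l, Rosa X^L X^l, Elias X^L Y, Leo X^L Y.
In this assignment every recorded phenotype matches its genotype and every non-founder's genotype is obtainable from its parents' genotypes, so the pedigree is consistent.

Yes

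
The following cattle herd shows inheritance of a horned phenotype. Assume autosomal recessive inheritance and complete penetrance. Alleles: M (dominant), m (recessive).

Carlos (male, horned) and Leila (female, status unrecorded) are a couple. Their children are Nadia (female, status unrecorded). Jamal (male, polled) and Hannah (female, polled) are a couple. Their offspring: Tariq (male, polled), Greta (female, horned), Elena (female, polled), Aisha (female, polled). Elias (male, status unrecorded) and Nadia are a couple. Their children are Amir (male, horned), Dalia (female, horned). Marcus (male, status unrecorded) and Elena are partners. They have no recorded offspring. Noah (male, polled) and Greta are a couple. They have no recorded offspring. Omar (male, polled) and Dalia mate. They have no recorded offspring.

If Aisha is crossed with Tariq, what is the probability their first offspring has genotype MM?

Jamal is polled so carries M and passed m to Greta (mm), so Jamal is Mm.
Hannah is polled so carries M and passed m to Greta (mm), so Hannah is Mm.
Aisha is a polled offspring of Jamal (Mm) × Hannah (Mm), whose cross gives 1/4 MM : 1/2 Mm : 1/4 mm; conditioning on being polled, Aisha is MM with probability 1/3, Mm with probability 2/3.
Tariq is a polled offspring of Jamal (Mm) × Hannah (Mm), whose cross gives 1/4 MM : 1/2 Mm : 1/4 mm; conditioning on being polled, Tariq is MM with probability 1/3, Mm with probability 2/3.
Summing over parental genotype combinations, P(offspring has genotype MM) = 1/9·1 + 2/9·1/2 + 2/9·1/2 + 4/9·1/4 = 4/9.

4/9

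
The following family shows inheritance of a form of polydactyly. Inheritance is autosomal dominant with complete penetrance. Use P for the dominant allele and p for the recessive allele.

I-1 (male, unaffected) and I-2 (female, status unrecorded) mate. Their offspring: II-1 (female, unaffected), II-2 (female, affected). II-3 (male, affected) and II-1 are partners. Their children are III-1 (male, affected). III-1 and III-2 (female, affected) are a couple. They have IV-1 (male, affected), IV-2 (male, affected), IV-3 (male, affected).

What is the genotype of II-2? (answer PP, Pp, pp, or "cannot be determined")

Pp

From phenotype alone, II-2 is PP or Pp.
II-2 is affected so carries P and received p from I-1 (pp), so II-2 is Pp.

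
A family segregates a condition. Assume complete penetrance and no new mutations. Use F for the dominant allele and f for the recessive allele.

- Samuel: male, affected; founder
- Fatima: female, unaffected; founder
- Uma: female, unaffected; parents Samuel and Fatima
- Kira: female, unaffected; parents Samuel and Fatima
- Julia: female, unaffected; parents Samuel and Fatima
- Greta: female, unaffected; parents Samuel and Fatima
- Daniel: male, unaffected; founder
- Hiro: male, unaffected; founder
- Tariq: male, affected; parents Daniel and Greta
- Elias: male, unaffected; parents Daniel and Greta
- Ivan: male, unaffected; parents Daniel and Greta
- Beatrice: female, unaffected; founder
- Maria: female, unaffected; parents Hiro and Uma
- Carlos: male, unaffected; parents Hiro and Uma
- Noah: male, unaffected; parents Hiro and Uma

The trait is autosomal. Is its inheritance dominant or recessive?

recessive

Daniel and Greta are both unaffected yet have an affected child Tariq. Under dominance, an affected child requires at least one affected parent, so the trait cannot be dominant.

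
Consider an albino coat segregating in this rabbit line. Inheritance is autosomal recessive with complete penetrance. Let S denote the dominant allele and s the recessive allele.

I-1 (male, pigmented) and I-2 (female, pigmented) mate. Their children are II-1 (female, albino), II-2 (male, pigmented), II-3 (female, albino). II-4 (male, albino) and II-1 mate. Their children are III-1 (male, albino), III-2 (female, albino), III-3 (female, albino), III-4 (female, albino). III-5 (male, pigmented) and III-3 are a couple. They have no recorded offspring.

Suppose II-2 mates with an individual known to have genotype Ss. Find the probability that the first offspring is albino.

I-1 is pigmented so carries S and passed s to II-1 (ss), so I-1 is Ss.
I-2 is pigmented so carries S and passed s to II-1 (ss), so I-2 is Ss.
II-2 is a pigmented offspring of I-1 (Ss) × I-2 (Ss), whose cross gives 1/4 SS : 1/2 Ss : 1/4 ss; conditioning on being pigmented, II-2 is SS with probability 1/3, Ss with probability 2/3.
Summing over parental genotype combinations, P(offspring is albino) = 2/3·1/4 = 1/6.

1/6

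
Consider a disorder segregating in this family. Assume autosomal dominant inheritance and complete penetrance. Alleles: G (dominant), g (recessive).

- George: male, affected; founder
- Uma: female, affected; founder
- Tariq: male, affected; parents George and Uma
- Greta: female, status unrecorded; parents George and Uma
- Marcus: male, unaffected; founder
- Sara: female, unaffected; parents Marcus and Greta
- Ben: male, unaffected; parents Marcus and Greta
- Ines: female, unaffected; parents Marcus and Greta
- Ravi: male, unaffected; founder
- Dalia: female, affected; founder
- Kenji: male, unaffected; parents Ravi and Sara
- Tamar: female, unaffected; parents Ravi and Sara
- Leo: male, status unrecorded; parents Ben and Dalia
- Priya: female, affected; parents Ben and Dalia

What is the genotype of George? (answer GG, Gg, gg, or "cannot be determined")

George's phenotype allows GG or Gg, and no parent or child forces a single allele at both positions; consistent genotype assignments exist with George as GG or Gg.

cannot be determined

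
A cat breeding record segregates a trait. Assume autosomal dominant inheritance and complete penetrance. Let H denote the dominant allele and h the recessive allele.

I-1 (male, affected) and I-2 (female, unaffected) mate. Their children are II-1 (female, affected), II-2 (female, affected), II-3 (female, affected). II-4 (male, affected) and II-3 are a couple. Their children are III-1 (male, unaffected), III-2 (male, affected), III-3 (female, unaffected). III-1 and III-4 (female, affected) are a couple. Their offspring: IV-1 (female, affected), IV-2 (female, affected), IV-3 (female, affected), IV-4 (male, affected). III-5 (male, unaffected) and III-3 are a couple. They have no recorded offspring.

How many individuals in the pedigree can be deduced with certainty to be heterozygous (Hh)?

8

Obligate heterozygotes: II-1 is affected so carries H and received h from I-2 (hh), so II-1 is Hh; II-2 is affected so carries H and received h from I-2 (hh), so II-2 is Hh; II-3 is affected so carries H and received h from I-2 (hh), so II-3 is Hh; II-4 is affected so carries H and passed h to III-1 (hh), so II-4 is Hh; IV-1 is affected so carries H and received h from III-1 (hh), so IV-1 is Hh; IV-2 is affected so carries H and received h from III-1 (hh), so IV-2 is Hh; IV-3 is affected so carries H and received h from III-1 (hh), so IV-3 is Hh; IV-4 is affected so carries H and received h from III-1 (hh), so IV-4 is Hh.
Every other individual is either homozygous by phenotype or has at least one consistent homozygous assignment, so the count is 8.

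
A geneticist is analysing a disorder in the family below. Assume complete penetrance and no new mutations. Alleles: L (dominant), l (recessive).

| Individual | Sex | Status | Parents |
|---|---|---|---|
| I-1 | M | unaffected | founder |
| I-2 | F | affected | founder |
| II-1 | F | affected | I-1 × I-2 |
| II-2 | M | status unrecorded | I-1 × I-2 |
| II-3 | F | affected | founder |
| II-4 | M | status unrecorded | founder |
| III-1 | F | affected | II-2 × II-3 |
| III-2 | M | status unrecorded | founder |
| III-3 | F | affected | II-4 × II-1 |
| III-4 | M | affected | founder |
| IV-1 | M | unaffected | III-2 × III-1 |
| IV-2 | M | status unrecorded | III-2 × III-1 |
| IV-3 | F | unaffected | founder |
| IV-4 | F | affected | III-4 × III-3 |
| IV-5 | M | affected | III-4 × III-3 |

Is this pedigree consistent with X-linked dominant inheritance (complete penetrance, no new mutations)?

Yes

A consistent assignment under X-linked dominant exists: I-1 X^l Y, I-2 X^L X^L, II-1 X^L X^l, II-2 X^L Y, II-3 X^L X^l, II-4 X^L Y, III-1 X^L X^l, III-2 X^L Y, III-3 X^L X^L, III-4 X^L Y, IV-1 X^l Y, IV-2 X^L Y, IV-3 X^l X^l, IV-4 X^L X^L, IV-5 X^L Y.
In this assignment every recorded phenotype matches its genotype and every non-founder's genotype is obtainable from its parents' genotypes, so the pedigree is consistent.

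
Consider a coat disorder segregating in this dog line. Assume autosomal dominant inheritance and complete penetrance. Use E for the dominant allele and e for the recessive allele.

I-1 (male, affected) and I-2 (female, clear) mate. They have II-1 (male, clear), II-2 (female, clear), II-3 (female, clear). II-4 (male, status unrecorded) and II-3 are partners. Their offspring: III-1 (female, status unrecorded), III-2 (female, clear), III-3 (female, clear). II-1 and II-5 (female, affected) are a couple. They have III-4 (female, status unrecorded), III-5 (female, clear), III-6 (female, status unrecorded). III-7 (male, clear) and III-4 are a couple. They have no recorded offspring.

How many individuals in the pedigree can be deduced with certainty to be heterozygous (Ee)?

Obligate heterozygotes: I-1 is affected so carries E and passed e to II-1 (ee), so I-1 is Ee; II-5 is affected so carries E and passed e to III-5 (ee), so II-5 is Ee.
Every other individual is either homozygous by phenotype or has at least one consistent homozygous assignment, so the count is 2.

2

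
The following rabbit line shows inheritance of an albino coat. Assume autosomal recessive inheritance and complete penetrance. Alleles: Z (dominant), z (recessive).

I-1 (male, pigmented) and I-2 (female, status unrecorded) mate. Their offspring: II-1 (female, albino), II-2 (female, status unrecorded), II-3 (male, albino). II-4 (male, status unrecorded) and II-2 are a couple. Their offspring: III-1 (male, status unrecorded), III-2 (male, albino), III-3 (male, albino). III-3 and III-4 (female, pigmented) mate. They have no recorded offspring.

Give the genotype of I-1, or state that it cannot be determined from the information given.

From phenotype alone, I-1 is ZZ or Zz.
I-1 is pigmented so carries Z and passed z to II-1 (zz), so I-1 is Zz.

Zz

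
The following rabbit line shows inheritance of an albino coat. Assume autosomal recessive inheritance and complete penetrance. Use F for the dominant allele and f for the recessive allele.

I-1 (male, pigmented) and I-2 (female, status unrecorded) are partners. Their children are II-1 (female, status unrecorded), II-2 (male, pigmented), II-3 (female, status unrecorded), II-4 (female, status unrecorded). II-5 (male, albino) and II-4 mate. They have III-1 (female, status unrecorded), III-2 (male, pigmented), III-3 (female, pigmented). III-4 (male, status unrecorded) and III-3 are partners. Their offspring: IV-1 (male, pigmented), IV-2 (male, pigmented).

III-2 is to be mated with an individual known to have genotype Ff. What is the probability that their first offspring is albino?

III-2 is pigmented so carries F and received f from II-5 (ff), so III-2 is Ff.
The cross gives 1/4 FF : 1/2 Ff : 1/4 ff, so P(offspring is albino) = 1/4.

1/4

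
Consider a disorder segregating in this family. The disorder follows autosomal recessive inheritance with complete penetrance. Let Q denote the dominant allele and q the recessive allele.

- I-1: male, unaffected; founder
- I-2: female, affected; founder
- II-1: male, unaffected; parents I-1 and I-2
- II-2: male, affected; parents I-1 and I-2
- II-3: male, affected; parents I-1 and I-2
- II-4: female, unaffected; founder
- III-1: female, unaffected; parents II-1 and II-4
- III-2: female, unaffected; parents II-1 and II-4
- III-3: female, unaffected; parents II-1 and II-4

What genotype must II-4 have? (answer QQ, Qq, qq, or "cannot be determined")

cannot be determined

II-4's phenotype allows QQ or Qq, and no parent or child forces a single allele at both positions; consistent genotype assignments exist with II-4 as QQ or Qq.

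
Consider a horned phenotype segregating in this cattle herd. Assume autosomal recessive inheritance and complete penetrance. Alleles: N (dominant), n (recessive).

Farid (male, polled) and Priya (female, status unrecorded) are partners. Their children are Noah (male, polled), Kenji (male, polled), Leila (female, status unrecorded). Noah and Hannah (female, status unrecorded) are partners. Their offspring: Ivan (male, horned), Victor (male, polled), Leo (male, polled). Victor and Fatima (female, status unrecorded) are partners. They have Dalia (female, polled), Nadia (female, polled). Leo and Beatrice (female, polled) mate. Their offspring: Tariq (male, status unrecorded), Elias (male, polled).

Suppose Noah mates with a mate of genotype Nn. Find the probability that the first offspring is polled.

3/4

Noah is polled so carries N and passed n to Ivan (nn), so Noah is Nn.
The cross gives 1/4 NN : 1/2 Nn : 1/4 nn, so P(offspring is polled) = 3/4.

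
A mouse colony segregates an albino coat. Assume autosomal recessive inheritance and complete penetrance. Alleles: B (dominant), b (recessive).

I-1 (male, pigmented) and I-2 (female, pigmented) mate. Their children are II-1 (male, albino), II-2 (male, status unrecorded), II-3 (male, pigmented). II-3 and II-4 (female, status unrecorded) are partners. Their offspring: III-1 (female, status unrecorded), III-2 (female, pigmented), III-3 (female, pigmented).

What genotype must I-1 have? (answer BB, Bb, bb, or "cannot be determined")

Bb

From phenotype alone, I-1 is BB or Bb.
I-1 is pigmented so carries B and passed b to II-1 (bb), so I-1 is Bb.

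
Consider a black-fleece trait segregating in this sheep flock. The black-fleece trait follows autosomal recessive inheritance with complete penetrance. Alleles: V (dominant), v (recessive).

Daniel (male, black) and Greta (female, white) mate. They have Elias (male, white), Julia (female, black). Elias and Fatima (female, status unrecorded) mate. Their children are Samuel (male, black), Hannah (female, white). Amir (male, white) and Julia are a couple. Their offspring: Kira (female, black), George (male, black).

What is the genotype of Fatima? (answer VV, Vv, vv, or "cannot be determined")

cannot be determined

Fatima's phenotype is unrecorded, and no parent or child forces a single allele at both positions; consistent genotype assignments exist with Fatima as Vv or vv.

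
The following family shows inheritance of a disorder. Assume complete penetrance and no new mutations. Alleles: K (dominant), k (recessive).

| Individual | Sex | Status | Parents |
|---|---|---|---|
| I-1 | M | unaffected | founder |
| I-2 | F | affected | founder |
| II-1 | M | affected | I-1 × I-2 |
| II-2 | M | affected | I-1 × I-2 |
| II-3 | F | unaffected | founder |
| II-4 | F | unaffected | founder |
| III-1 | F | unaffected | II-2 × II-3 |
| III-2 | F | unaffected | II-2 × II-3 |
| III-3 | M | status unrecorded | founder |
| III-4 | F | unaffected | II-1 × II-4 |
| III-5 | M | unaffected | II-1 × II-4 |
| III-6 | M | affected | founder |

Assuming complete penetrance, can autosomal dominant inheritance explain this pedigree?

A consistent assignment under autosomal dominant exists: I-1 kk, I-2 KK, II-1 Kk, II-2 Kk, II-3 kk, II-4 kk, III-1 kk, III-2 kk, III-3 KK, III-4 kk, III-5 kk, III-6 KK.
In this assignment every recorded phenotype matches its genotype and every non-founder's genotype is obtainable from its parents' genotypes, so the pedigree is consistent.

Yes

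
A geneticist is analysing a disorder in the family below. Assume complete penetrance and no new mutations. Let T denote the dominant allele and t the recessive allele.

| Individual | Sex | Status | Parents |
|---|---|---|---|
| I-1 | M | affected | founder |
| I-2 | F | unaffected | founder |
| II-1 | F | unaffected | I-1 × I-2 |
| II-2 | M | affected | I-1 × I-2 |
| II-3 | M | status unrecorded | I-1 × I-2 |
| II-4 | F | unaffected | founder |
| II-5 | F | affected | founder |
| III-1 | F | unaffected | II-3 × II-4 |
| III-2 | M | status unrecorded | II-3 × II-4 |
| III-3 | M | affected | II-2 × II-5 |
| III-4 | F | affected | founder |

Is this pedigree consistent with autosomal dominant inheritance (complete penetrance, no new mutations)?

Yes

A consistent assignment under autosomal dominant exists: I-1 Tt, I-2 tt, II-1 tt, II-2 Tt, II-3 Tt, II-4 tt, II-5 TT, III-1 tt, III-2 Tt, III-3 TT, III-4 TT.
In this assignment every recorded phenotype matches its genotype and every non-founder's genotype is obtainable from its parents' genotypes, so the pedigree is consistent.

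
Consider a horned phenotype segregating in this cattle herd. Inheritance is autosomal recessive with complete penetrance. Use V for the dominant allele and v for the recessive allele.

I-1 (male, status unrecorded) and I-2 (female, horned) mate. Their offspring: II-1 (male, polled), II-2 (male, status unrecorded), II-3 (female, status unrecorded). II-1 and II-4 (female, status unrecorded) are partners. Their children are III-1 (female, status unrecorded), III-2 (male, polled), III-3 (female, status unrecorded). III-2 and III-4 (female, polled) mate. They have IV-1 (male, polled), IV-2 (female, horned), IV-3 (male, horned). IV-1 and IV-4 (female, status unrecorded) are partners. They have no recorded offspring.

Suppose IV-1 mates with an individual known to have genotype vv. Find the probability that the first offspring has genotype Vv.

2/3

III-2 is polled so carries V and passed v to IV-2 (vv), so III-2 is Vv.
III-4 is polled so carries V and passed v to IV-2 (vv), so III-4 is Vv.
IV-1 is a polled offspring of III-2 (Vv) × III-4 (Vv), whose cross gives 1/4 VV : 1/2 Vv : 1/4 vv; conditioning on being polled, IV-1 is VV with probability 1/3, Vv with probability 2/3.
Summing over parental genotype combinations, P(offspring has genotype Vv) = 1/3·1 + 2/3·1/2 = 2/3.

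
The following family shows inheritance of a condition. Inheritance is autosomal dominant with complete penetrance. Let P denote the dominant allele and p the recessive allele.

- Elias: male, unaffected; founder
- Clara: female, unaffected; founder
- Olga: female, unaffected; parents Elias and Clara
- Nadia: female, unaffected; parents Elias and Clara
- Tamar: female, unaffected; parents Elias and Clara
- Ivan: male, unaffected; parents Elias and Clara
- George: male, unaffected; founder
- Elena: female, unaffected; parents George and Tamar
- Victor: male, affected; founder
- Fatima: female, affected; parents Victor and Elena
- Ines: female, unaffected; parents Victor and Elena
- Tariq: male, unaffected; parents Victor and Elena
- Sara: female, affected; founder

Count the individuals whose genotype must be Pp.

2

Obligate heterozygotes: Victor is affected so carries P and passed p to Ines (pp), so Victor is Pp; Fatima is affected so carries P and received p from Elena (pp), so Fatima is Pp.
Every other individual is either homozygous by phenotype or has at least one consistent homozygous assignment, so the count is 2.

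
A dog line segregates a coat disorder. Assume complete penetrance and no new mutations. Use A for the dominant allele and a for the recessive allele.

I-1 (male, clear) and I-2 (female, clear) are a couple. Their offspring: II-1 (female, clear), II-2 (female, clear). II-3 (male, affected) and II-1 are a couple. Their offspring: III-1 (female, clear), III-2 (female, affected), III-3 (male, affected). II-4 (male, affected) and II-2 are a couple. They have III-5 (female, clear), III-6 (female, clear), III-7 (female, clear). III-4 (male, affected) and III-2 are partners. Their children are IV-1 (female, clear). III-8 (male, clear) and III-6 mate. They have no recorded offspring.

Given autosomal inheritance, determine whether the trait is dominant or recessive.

dominant

III-4 and III-2 are both affected yet have a clear child IV-1. Under a recessive model two affected parents are homozygous and every child would be affected, so the trait cannot be recessive.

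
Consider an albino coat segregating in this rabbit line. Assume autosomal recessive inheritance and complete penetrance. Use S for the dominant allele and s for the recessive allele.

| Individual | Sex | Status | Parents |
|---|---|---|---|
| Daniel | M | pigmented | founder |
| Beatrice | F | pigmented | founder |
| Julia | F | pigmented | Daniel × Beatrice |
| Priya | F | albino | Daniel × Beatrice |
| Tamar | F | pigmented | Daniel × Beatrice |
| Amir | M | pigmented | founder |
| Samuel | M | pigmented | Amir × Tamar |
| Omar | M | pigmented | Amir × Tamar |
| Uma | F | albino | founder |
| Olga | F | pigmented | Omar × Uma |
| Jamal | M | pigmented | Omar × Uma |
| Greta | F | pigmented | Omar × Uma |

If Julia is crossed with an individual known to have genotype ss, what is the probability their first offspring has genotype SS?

0

Daniel is pigmented so carries S and passed s to Priya (ss), so Daniel is Ss.
Beatrice is pigmented so carries S and passed s to Priya (ss), so Beatrice is Ss.
Julia is a pigmented offspring of Daniel (Ss) × Beatrice (Ss), whose cross gives 1/4 SS : 1/2 Ss : 1/4 ss; conditioning on being pigmented, Julia is SS with probability 1/3, Ss with probability 2/3.
Summing over parental genotype combinations, P(offspring has genotype SS) = 0 = 0.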